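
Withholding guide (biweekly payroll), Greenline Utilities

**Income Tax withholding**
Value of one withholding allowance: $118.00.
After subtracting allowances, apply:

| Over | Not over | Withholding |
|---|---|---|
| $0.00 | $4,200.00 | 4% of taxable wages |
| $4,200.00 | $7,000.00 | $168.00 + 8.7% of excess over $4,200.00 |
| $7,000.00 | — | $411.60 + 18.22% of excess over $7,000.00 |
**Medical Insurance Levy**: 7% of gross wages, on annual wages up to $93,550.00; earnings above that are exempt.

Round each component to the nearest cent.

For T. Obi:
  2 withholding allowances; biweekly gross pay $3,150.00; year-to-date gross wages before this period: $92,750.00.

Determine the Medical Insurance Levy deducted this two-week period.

Medical Insurance Levy: cap $93,550.00 − YTD $92,750.00 = $800.00 subject; 7% × $800.00 = $56.00

$56.00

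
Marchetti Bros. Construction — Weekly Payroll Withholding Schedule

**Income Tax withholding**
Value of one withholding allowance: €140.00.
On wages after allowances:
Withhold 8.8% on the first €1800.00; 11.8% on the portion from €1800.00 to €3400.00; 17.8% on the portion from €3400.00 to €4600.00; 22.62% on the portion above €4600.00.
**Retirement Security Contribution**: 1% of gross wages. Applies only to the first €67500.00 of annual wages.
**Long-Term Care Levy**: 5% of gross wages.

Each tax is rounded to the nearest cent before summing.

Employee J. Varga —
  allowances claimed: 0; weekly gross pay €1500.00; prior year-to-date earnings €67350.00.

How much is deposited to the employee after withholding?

€1291.50

Income Tax: taxable = €1500.00
  8.8% × €1500.00 = €132.00
Retirement Security Contribution: cap €67500.00 − YTD €67350.00 = €150.00 subject; 1% × €150.00 = €1.50
Long-Term Care Levy: 5% × €1500.00 = €75.00
Total withheld: €132.00 + €1.50 + €75.00 = €208.50
Net pay: €1500.00 − €208.50 = €1291.50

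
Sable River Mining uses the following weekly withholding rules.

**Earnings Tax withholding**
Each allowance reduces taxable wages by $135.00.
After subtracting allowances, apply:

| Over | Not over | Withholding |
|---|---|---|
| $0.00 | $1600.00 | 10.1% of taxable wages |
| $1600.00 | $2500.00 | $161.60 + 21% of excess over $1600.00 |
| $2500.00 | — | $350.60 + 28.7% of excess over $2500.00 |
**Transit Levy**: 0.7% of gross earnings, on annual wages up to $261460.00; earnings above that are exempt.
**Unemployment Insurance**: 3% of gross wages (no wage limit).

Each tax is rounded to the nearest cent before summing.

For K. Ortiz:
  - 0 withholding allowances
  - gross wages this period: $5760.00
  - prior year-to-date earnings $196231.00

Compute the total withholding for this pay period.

Earnings Tax: taxable = $5760.00
  $350.60 + 28.7% × ($5760.00 − $2500.00) = $350.60 + 28.7% × $3260.00 = $1286.22
Transit Levy: 0.7% × $5760.00 = $40.32
Unemployment Insurance: 3% × $5760.00 = $172.80
Total: $1286.22 + $40.32 + $172.80 = $1499.34

$1499.34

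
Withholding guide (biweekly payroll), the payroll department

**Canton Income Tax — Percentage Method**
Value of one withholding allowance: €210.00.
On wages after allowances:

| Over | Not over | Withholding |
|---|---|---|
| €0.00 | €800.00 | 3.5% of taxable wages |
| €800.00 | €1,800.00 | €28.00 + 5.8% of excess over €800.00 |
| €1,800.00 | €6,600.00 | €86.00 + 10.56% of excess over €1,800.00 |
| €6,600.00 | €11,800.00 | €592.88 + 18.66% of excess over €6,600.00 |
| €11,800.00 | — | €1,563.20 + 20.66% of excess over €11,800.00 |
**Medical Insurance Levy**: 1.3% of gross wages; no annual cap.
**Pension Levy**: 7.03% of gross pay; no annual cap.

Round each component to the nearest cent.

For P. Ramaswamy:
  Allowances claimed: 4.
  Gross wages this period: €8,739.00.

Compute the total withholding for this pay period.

€1,563.23

Canton Income Tax: taxable = €8,739.00 − 4×€210.00 = €7,899.00
  €592.88 + 18.66% × (€7,899.00 − €6,600.00) = €592.88 + 18.66% × €1,299.00 = €835.27
Medical Insurance Levy: 1.3% × €8,739.00 = €113.61
Pension Levy: 7.03% × €8,739.00 = €614.35
Total: €835.27 + €113.61 + €614.35 = €1,563.23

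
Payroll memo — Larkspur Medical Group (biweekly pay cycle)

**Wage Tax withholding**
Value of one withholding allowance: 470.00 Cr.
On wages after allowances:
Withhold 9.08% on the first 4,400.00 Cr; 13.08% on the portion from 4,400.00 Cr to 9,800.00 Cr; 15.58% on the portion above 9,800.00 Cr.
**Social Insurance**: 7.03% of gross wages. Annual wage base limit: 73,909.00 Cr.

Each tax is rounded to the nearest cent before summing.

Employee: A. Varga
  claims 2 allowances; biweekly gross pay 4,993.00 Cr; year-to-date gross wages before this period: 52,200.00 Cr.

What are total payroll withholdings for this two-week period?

719.02 Cr

Wage Tax: taxable = 4,993.00 Cr − 2×470.00 Cr = 4,053.00 Cr
  9.08% × 4,053.00 Cr = 368.01 Cr
Social Insurance: 7.03% × 4,993.00 Cr = 351.01 Cr
Total: 368.01 Cr + 351.01 Cr = 719.02 Cr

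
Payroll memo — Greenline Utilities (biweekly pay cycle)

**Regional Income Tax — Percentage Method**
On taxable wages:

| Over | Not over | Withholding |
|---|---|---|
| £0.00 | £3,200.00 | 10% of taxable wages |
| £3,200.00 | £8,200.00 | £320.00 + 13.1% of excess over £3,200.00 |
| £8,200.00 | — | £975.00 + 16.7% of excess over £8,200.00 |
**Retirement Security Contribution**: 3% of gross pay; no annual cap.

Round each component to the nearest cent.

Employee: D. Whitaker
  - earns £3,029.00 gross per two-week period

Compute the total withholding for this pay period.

£393.77

Regional Income Tax: taxable = £3,029.00
  10% × £3,029.00 = £302.90
Retirement Security Contribution: 3% × £3,029.00 = £90.87
Total: £302.90 + £90.87 = £393.77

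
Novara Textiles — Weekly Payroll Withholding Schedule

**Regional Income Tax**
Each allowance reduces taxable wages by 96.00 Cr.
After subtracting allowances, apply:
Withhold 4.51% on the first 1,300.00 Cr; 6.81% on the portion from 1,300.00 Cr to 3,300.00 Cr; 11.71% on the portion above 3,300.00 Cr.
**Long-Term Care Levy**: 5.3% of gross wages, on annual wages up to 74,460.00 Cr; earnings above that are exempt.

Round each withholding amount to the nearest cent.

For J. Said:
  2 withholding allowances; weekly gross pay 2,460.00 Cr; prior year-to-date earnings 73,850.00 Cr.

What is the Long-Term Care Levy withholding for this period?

Long-Term Care Levy: cap 74,460.00 Cr − YTD 73,850.00 Cr = 610.00 Cr subject; 5.3% × 610.00 Cr = 32.33 Cr

32.33 Cr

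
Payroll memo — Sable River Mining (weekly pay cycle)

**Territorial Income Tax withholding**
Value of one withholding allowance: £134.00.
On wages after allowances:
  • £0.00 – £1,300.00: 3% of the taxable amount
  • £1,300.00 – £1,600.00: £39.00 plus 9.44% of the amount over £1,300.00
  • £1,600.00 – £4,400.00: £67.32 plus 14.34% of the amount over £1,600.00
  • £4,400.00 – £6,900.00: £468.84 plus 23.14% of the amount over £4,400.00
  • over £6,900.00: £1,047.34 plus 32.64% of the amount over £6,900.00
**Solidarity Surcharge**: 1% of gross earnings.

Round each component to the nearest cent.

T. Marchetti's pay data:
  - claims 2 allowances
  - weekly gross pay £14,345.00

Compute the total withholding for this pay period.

£3,533.36

Territorial Income Tax: taxable = £14,345.00 − 2×£134.00 = £14,077.00
  £1,047.34 + 32.64% × (£14,077.00 − £6,900.00) = £1,047.34 + 32.64% × £7,177.00 = £3,389.91
Solidarity Surcharge: 1% × £14,345.00 = £143.45
Total: £3,389.91 + £143.45 = £3,533.36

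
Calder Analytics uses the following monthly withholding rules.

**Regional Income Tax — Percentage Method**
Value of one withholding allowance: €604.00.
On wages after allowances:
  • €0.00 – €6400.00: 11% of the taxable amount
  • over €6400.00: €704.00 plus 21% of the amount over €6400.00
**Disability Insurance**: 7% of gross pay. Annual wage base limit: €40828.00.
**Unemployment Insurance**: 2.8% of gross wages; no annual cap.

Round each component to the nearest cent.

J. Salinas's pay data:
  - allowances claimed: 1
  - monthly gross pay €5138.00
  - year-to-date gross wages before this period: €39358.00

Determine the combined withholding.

€745.50

Regional Income Tax: taxable = €5138.00 − 1×€604.00 = €4534.00
  11% × €4534.00 = €498.74
Disability Insurance: cap €40828.00 − YTD €39358.00 = €1470.00 subject; 7% × €1470.00 = €102.90
Unemployment Insurance: 2.8% × €5138.00 = €143.86
Total: €498.74 + €102.90 + €143.86 = €745.50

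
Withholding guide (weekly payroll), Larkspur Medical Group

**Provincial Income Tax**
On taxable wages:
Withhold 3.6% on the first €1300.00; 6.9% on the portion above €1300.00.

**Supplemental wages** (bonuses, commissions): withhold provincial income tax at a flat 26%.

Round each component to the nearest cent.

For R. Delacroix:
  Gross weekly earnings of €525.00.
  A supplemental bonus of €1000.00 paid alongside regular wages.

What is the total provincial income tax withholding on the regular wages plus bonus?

€278.90

Provincial Income Tax: taxable = €525.00
  3.6% × €525.00 = €18.90
Supplemental (26% flat on bonus): 26% × €1000.00 = €260.00
Total provincial income tax: €18.90 + €260.00 = €278.90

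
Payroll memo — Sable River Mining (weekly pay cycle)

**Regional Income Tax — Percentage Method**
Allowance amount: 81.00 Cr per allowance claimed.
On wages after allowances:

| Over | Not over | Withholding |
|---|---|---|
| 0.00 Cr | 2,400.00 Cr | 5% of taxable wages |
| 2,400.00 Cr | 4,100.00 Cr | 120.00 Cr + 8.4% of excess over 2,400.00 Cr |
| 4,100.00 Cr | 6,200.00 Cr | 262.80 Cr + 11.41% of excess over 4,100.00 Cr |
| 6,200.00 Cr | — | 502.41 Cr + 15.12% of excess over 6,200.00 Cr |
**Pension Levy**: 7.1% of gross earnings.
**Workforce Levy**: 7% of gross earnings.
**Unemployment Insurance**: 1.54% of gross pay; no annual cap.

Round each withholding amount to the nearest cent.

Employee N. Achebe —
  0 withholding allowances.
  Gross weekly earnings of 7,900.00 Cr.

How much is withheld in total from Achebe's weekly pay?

Regional Income Tax: taxable = 7,900.00 Cr
  502.41 Cr + 15.12% × (7,900.00 Cr − 6,200.00 Cr) = 502.41 Cr + 15.12% × 1,700.00 Cr = 759.45 Cr
Pension Levy: 7.1% × 7,900.00 Cr = 560.90 Cr
Workforce Levy: 7% × 7,900.00 Cr = 553.00 Cr
Unemployment Insurance: 1.54% × 7,900.00 Cr = 121.66 Cr
Total: 759.45 Cr + 560.90 Cr + 553.00 Cr + 121.66 Cr = 1,995.01 Cr

1,995.01 Cr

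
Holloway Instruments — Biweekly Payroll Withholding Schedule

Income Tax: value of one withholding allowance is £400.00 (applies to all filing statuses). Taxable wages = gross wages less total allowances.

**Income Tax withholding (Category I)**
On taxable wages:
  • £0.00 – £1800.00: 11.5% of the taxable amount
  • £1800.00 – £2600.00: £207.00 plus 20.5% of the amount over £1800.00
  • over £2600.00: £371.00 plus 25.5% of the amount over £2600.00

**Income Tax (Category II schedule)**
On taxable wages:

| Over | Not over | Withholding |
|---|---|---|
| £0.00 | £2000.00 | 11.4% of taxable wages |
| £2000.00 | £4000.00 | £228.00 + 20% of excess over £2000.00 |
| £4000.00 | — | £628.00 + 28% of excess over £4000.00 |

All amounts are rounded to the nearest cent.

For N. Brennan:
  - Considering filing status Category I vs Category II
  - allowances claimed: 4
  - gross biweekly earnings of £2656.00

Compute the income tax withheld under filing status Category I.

£121.44

Income Tax (Category I): taxable = £2656.00 − 4×£400.00 = £1056.00
  11.5% × £1056.00 = £121.44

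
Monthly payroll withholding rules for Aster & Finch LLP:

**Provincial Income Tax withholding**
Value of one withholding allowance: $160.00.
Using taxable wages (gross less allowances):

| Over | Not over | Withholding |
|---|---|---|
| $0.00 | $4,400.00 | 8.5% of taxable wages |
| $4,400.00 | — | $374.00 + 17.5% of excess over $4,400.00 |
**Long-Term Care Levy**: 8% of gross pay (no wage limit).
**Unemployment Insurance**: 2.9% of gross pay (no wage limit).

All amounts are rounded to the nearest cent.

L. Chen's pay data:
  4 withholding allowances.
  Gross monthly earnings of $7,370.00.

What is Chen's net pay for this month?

$5,784.92

Provincial Income Tax: taxable = $7,370.00 − 4×$160.00 = $6,730.00
  $374.00 + 17.5% × ($6,730.00 − $4,400.00) = $374.00 + 17.5% × $2,330.00 = $781.75
Long-Term Care Levy: 8% × $7,370.00 = $589.60
Unemployment Insurance: 2.9% × $7,370.00 = $213.73
Total withheld: $781.75 + $589.60 + $213.73 = $1,585.08
Net pay: $7,370.00 − $1,585.08 = $5,784.92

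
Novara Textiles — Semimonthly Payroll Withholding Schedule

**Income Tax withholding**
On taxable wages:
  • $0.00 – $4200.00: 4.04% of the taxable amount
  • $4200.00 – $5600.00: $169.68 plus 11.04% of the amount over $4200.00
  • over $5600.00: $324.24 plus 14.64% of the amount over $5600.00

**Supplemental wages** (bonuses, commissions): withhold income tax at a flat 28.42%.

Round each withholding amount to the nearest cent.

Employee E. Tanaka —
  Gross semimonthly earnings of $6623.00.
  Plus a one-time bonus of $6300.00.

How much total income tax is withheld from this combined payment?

Income Tax: taxable = $6623.00
  $324.24 + 14.64% × ($6623.00 − $5600.00) = $324.24 + 14.64% × $1023.00 = $474.01
Supplemental (28.42% flat on bonus): 28.42% × $6300.00 = $1790.46
Total income tax: $474.01 + $1790.46 = $2264.47

$2264.47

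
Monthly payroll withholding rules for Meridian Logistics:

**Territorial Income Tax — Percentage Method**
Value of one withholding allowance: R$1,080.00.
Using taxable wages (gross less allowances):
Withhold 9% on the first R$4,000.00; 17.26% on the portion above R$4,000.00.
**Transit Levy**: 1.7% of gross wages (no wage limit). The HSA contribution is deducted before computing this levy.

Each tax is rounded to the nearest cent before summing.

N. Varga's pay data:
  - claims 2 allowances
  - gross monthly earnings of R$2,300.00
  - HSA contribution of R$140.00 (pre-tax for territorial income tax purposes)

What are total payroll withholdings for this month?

Territorial Income Tax: taxable = R$2,300.00 − R$140.00 − 2×R$1,080.00 = R$0.00
  Taxable ≤ 0 → R$0.00
Transit Levy: 1.7% × R$2,160.00 = R$36.72
Total: R$0.00 + R$36.72 = R$36.72

R$36.72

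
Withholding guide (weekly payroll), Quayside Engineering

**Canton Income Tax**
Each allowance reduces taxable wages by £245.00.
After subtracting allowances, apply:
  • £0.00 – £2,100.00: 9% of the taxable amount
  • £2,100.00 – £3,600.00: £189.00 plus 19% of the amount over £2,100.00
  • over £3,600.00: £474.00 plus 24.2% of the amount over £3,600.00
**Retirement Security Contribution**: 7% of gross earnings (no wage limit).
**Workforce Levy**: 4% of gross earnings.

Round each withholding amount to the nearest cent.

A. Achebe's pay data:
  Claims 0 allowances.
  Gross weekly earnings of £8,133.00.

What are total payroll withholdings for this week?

£2,465.62

Canton Income Tax: taxable = £8,133.00
  £474.00 + 24.2% × (£8,133.00 − £3,600.00) = £474.00 + 24.2% × £4,533.00 = £1,570.99
Retirement Security Contribution: 7% × £8,133.00 = £569.31
Workforce Levy: 4% × £8,133.00 = £325.32
Total: £1,570.99 + £569.31 + £325.32 = £2,465.62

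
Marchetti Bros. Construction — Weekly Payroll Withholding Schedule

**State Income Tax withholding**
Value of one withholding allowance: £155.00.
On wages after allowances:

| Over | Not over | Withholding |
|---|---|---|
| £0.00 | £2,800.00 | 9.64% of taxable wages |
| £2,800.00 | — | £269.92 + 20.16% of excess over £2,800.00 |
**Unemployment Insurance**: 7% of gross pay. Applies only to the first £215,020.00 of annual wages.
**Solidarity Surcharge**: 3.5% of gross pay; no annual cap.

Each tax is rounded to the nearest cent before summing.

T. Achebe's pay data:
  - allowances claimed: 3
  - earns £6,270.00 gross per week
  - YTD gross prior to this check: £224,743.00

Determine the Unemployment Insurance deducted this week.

£0.00

Unemployment Insurance: YTD £224,743.00 ≥ cap £215,020.00 → £0.00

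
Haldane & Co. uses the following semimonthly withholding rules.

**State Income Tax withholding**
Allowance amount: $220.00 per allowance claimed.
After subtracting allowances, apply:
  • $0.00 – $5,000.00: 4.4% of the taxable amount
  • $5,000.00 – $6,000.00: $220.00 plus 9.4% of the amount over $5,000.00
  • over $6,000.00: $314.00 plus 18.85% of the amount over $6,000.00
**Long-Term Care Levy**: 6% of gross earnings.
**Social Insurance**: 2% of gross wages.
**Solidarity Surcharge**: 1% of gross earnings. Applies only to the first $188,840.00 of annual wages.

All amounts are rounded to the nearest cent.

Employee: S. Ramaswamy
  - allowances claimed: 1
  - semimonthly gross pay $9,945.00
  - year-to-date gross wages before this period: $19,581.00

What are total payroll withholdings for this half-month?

$1,911.21

State Income Tax: taxable = $9,945.00 − 1×$220.00 = $9,725.00
  $314.00 + 18.85% × ($9,725.00 − $6,000.00) = $314.00 + 18.85% × $3,725.00 = $1,016.16
Long-Term Care Levy: 6% × $9,945.00 = $596.70
Social Insurance: 2% × $9,945.00 = $198.90
Solidarity Surcharge: 1% × $9,945.00 = $99.45
Total: $1,016.16 + $596.70 + $198.90 + $99.45 = $1,911.21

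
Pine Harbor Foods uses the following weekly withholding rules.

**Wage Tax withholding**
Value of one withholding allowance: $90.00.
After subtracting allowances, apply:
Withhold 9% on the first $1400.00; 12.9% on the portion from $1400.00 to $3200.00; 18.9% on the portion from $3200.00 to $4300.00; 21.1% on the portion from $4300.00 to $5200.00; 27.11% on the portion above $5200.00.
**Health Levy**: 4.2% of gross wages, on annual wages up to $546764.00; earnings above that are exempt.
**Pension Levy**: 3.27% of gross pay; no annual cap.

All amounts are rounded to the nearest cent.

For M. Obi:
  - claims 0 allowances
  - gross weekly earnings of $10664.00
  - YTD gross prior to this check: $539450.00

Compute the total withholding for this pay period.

$2893.19

Wage Tax: taxable = $10664.00
  $756.00 + 27.11% × ($10664.00 − $5200.00) = $756.00 + 27.11% × $5464.00 = $2237.29
Health Levy: cap $546764.00 − YTD $539450.00 = $7314.00 subject; 4.2% × $7314.00 = $307.19
Pension Levy: 3.27% × $10664.00 = $348.71
Total: $2237.29 + $307.19 + $348.71 = $2893.19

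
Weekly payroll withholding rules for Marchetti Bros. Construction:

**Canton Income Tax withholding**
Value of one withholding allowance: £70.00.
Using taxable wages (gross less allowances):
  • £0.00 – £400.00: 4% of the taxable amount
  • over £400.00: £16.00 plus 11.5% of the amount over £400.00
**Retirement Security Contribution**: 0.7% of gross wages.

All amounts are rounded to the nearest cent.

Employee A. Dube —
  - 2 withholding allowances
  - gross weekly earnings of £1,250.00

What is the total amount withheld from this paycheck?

£106.40

Canton Income Tax: taxable = £1,250.00 − 2×£70.00 = £1,110.00
  £16.00 + 11.5% × (£1,110.00 − £400.00) = £16.00 + 11.5% × £710.00 = £97.65
Retirement Security Contribution: 0.7% × £1,250.00 = £8.75
Total: £97.65 + £8.75 = £106.40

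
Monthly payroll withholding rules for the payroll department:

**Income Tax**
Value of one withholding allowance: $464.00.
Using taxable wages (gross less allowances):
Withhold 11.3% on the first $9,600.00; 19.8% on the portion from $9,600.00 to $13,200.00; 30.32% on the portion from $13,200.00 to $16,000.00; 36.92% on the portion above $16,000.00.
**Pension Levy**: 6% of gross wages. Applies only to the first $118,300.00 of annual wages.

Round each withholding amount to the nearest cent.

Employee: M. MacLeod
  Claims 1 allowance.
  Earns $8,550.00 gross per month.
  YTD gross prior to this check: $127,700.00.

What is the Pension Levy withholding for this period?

$0.00

Pension Levy: YTD $127,700.00 ≥ cap $118,300.00 → $0.00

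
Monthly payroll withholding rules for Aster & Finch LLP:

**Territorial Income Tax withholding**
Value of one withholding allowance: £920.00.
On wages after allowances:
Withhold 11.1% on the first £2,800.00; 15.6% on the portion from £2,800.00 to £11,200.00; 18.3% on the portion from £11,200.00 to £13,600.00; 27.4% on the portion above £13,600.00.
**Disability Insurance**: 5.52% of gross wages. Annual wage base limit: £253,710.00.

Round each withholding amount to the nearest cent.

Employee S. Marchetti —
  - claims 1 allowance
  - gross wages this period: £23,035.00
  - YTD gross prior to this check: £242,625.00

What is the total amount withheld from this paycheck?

£5,005.40

Territorial Income Tax: taxable = £23,035.00 − 1×£920.00 = £22,115.00
  £2,060.40 + 27.4% × (£22,115.00 − £13,600.00) = £2,060.40 + 27.4% × £8,515.00 = £4,393.51
Disability Insurance: cap £253,710.00 − YTD £242,625.00 = £11,085.00 subject; 5.52% × £11,085.00 = £611.89
Total: £4,393.51 + £611.89 = £5,005.40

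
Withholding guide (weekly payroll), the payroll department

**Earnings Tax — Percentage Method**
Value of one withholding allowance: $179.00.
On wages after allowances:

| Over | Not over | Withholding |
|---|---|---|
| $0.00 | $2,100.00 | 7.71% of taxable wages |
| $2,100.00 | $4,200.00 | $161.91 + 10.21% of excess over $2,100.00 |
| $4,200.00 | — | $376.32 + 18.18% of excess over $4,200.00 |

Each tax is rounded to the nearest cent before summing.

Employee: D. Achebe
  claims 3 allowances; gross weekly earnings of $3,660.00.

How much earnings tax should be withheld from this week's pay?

Earnings Tax: taxable = $3,660.00 − 3×$179.00 = $3,123.00
  $161.91 + 10.21% × ($3,123.00 − $2,100.00) = $161.91 + 10.21% × $1,023.00 = $266.36

$266.36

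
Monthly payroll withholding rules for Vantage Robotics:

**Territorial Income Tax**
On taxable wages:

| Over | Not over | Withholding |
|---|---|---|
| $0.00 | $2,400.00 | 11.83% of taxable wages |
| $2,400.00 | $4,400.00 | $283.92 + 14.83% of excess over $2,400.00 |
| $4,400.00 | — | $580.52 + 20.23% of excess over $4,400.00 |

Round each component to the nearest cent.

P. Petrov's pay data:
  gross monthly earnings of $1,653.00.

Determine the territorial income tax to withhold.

$195.55

Territorial Income Tax: taxable = $1,653.00
  11.83% × $1,653.00 = $195.55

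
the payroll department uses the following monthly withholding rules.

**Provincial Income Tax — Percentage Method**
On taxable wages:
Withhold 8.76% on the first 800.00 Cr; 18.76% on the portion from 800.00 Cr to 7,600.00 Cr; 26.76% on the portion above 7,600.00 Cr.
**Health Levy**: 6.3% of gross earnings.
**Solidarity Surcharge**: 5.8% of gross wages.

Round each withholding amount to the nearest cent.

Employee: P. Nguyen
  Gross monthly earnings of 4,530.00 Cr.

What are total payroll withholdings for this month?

Provincial Income Tax: taxable = 4,530.00 Cr
  70.08 Cr + 18.76% × (4,530.00 Cr − 800.00 Cr) = 70.08 Cr + 18.76% × 3,730.00 Cr = 769.83 Cr
Health Levy: 6.3% × 4,530.00 Cr = 285.39 Cr
Solidarity Surcharge: 5.8% × 4,530.00 Cr = 262.74 Cr
Total: 769.83 Cr + 285.39 Cr + 262.74 Cr = 1,317.96 Cr

1,317.96 Cr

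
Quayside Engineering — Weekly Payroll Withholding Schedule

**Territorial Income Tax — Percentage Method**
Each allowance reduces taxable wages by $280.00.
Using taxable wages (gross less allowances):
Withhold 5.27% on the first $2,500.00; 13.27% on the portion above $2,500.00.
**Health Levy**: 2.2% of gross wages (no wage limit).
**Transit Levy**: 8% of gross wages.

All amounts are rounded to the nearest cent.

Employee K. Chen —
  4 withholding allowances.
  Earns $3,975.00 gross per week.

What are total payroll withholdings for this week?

Territorial Income Tax: taxable = $3,975.00 − 4×$280.00 = $2,855.00
  $131.75 + 13.27% × ($2,855.00 − $2,500.00) = $131.75 + 13.27% × $355.00 = $178.86
Health Levy: 2.2% × $3,975.00 = $87.45
Transit Levy: 8% × $3,975.00 = $318.00
Total: $178.86 + $87.45 + $318.00 = $584.31

$584.31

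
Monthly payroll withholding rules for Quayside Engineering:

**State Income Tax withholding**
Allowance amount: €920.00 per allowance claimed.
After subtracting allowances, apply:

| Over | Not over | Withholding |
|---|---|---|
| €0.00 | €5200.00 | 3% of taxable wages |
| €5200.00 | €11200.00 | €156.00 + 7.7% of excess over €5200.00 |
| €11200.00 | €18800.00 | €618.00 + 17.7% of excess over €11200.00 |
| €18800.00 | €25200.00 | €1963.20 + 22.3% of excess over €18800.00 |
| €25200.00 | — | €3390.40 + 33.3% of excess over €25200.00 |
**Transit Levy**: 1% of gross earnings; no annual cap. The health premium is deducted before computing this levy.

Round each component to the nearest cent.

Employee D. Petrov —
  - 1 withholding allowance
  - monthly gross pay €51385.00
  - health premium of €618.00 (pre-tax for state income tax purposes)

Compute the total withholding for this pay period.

€12105.52

State Income Tax: taxable = €51385.00 − €618.00 − 1×€920.00 = €49847.00
  €3390.40 + 33.3% × (€49847.00 − €25200.00) = €3390.40 + 33.3% × €24647.00 = €11597.85
Transit Levy: 1% × €50767.00 = €507.67
Total: €11597.85 + €507.67 = €12105.52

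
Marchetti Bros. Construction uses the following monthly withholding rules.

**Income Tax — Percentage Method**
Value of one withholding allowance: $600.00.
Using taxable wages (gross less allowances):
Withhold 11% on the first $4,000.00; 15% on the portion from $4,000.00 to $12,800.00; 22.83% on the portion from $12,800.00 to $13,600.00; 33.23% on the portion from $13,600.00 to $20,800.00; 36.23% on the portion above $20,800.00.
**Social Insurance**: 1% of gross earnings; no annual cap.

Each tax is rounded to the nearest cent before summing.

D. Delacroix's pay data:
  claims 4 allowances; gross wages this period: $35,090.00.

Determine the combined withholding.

Income Tax: taxable = $35,090.00 − 4×$600.00 = $32,690.00
  $4,335.20 + 36.23% × ($32,690.00 − $20,800.00) = $4,335.20 + 36.23% × $11,890.00 = $8,642.95
Social Insurance: 1% × $35,090.00 = $350.90
Total: $8,642.95 + $350.90 = $8,993.85

$8,993.85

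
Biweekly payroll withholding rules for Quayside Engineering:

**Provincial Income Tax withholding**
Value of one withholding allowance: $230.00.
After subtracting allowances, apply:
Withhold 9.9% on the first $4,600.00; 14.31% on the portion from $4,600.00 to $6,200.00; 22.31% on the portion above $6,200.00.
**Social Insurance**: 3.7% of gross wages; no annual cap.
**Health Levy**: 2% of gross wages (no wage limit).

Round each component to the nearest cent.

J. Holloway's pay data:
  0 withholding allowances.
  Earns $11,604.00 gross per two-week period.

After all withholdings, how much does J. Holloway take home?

$9,052.58

Provincial Income Tax: taxable = $11,604.00
  $684.36 + 22.31% × ($11,604.00 − $6,200.00) = $684.36 + 22.31% × $5,404.00 = $1,889.99
Social Insurance: 3.7% × $11,604.00 = $429.35
Health Levy: 2% × $11,604.00 = $232.08
Total withheld: $1,889.99 + $429.35 + $232.08 = $2,551.42
Net pay: $11,604.00 − $2,551.42 = $9,052.58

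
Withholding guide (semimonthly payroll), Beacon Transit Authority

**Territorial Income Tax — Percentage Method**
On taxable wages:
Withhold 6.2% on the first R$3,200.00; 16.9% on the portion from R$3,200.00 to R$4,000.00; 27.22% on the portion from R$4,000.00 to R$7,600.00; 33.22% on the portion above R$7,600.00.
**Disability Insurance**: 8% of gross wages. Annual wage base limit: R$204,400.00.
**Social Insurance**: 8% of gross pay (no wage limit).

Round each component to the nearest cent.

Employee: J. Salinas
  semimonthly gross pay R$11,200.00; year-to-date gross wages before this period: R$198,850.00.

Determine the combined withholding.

R$3,849.44

Territorial Income Tax: taxable = R$11,200.00
  R$1,313.52 + 33.22% × (R$11,200.00 − R$7,600.00) = R$1,313.52 + 33.22% × R$3,600.00 = R$2,509.44
Disability Insurance: cap R$204,400.00 − YTD R$198,850.00 = R$5,550.00 subject; 8% × R$5,550.00 = R$444.00
Social Insurance: 8% × R$11,200.00 = R$896.00
Total: R$2,509.44 + R$444.00 + R$896.00 = R$3,849.44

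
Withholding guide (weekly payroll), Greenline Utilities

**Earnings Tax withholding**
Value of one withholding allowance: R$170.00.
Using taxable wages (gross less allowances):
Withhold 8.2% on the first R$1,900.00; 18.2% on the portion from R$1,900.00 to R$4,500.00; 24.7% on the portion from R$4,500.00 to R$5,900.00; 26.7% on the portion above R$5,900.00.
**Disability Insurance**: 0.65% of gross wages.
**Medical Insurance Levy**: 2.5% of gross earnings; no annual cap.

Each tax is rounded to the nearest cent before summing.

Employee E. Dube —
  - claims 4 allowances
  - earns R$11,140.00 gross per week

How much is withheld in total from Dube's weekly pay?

Earnings Tax: taxable = R$11,140.00 − 4×R$170.00 = R$10,460.00
  R$974.80 + 26.7% × (R$10,460.00 − R$5,900.00) = R$974.80 + 26.7% × R$4,560.00 = R$2,192.32
Disability Insurance: 0.65% × R$11,140.00 = R$72.41
Medical Insurance Levy: 2.5% × R$11,140.00 = R$278.50
Total: R$2,192.32 + R$72.41 + R$278.50 = R$2,543.23

R$2,543.23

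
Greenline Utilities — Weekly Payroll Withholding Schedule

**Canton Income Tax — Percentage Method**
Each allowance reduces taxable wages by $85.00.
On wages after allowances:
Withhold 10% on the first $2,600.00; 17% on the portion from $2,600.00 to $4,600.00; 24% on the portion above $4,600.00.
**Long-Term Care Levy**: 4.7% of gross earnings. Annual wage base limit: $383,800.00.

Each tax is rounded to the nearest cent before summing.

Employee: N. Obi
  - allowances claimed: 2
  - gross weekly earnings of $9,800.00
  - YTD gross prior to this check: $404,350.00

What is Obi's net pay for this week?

$7,992.80

Canton Income Tax: taxable = $9,800.00 − 2×$85.00 = $9,630.00
  $600.00 + 24% × ($9,630.00 − $4,600.00) = $600.00 + 24% × $5,030.00 = $1,807.20
Long-Term Care Levy: YTD $404,350.00 ≥ cap $383,800.00 → $0.00
Total withheld: $1,807.20 + $0.00 = $1,807.20
Net pay: $9,800.00 − $1,807.20 = $7,992.80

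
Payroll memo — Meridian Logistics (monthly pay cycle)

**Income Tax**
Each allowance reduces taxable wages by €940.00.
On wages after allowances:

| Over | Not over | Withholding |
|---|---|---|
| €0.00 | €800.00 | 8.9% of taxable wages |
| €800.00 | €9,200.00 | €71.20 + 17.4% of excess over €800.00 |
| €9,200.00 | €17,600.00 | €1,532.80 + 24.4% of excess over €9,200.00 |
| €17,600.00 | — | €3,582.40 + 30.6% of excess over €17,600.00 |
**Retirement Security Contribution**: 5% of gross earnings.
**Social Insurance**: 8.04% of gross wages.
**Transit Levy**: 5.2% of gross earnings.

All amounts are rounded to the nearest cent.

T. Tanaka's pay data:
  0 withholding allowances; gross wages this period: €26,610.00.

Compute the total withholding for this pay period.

€11,193.12

Income Tax: taxable = €26,610.00
  €3,582.40 + 30.6% × (€26,610.00 − €17,600.00) = €3,582.40 + 30.6% × €9,010.00 = €6,339.46
Retirement Security Contribution: 5% × €26,610.00 = €1,330.50
Social Insurance: 8.04% × €26,610.00 = €2,139.44
Transit Levy: 5.2% × €26,610.00 = €1,383.72
Total: €6,339.46 + €1,330.50 + €2,139.44 + €1,383.72 = €11,193.12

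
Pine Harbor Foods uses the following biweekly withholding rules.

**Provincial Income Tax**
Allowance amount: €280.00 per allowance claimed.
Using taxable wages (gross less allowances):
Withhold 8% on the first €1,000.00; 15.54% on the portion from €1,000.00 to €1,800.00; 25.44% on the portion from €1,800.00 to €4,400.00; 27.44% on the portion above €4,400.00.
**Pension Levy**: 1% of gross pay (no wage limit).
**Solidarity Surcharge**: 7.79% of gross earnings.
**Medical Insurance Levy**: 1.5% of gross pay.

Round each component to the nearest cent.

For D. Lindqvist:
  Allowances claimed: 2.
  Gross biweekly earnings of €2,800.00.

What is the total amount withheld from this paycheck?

Provincial Income Tax: taxable = €2,800.00 − 2×€280.00 = €2,240.00
  €204.32 + 25.44% × (€2,240.00 − €1,800.00) = €204.32 + 25.44% × €440.00 = €316.26
Pension Levy: 1% × €2,800.00 = €28.00
Solidarity Surcharge: 7.79% × €2,800.00 = €218.12
Medical Insurance Levy: 1.5% × €2,800.00 = €42.00
Total: €316.26 + €28.00 + €218.12 + €42.00 = €604.38

€604.38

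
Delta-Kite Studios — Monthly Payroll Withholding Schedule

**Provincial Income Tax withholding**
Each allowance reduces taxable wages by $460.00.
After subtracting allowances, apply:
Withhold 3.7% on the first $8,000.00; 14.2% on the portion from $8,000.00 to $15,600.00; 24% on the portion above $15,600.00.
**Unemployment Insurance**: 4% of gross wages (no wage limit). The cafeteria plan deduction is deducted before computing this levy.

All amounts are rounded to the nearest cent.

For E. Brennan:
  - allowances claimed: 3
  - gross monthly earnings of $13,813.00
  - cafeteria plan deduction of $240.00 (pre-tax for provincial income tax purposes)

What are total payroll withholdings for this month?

$1,434.33

Provincial Income Tax: taxable = $13,813.00 − $240.00 − 3×$460.00 = $12,193.00
  $296.00 + 14.2% × ($12,193.00 − $8,000.00) = $296.00 + 14.2% × $4,193.00 = $891.41
Unemployment Insurance: 4% × $13,573.00 = $542.92
Total: $891.41 + $542.92 = $1,434.33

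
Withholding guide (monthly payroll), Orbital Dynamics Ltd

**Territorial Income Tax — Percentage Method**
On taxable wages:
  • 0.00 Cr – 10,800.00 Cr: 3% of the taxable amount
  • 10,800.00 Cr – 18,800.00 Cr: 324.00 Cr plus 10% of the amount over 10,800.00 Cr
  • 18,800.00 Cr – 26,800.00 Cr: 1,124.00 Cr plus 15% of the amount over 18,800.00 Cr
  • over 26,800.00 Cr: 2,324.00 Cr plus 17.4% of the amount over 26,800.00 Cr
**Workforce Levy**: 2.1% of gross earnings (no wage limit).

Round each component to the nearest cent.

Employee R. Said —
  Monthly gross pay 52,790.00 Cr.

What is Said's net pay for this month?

Territorial Income Tax: taxable = 52,790.00 Cr
  2,324.00 Cr + 17.4% × (52,790.00 Cr − 26,800.00 Cr) = 2,324.00 Cr + 17.4% × 25,990.00 Cr = 6,846.26 Cr
Workforce Levy: 2.1% × 52,790.00 Cr = 1,108.59 Cr
Total withheld: 6,846.26 Cr + 1,108.59 Cr = 7,954.85 Cr
Net pay: 52,790.00 Cr − 7,954.85 Cr = 44,835.15 Cr

44,835.15 Cr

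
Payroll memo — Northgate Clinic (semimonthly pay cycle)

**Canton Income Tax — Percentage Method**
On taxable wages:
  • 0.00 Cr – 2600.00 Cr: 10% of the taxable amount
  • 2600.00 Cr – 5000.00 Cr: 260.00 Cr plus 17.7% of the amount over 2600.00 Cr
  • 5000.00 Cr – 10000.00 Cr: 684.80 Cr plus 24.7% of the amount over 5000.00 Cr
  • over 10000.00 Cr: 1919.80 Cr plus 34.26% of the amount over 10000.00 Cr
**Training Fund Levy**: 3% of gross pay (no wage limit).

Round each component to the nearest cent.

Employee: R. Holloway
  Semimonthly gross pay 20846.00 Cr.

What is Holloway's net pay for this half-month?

Canton Income Tax: taxable = 20846.00 Cr
  1919.80 Cr + 34.26% × (20846.00 Cr − 10000.00 Cr) = 1919.80 Cr + 34.26% × 10846.00 Cr = 5635.64 Cr
Training Fund Levy: 3% × 20846.00 Cr = 625.38 Cr
Total withheld: 5635.64 Cr + 625.38 Cr = 6261.02 Cr
Net pay: 20846.00 Cr − 6261.02 Cr = 14584.98 Cr

14584.98 Cr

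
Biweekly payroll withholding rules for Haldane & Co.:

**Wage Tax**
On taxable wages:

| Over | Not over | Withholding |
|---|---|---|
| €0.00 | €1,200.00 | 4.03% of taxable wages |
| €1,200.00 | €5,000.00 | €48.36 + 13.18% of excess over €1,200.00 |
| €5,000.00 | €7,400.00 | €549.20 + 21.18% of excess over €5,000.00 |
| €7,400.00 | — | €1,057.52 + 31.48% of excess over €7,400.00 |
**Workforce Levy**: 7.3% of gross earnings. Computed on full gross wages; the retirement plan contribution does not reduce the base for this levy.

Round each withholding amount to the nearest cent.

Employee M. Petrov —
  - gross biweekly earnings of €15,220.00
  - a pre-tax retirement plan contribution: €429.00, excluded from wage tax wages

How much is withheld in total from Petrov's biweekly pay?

€4,495.27

Wage Tax: taxable = €15,220.00 − €429.00 = €14,791.00
  €1,057.52 + 31.48% × (€14,791.00 − €7,400.00) = €1,057.52 + 31.48% × €7,391.00 = €3,384.21
Workforce Levy: 7.3% × €15,220.00 = €1,111.06
Total: €3,384.21 + €1,111.06 = €4,495.27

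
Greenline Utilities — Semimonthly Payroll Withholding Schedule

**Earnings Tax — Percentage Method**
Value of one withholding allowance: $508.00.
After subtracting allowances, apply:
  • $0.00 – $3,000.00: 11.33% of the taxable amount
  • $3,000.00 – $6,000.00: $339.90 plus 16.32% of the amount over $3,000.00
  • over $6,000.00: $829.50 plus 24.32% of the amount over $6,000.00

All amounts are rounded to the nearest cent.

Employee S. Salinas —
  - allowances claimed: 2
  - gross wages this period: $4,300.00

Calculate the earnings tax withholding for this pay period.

Earnings Tax: taxable = $4,300.00 − 2×$508.00 = $3,284.00
  $339.90 + 16.32% × ($3,284.00 − $3,000.00) = $339.90 + 16.32% × $284.00 = $386.25

$386.25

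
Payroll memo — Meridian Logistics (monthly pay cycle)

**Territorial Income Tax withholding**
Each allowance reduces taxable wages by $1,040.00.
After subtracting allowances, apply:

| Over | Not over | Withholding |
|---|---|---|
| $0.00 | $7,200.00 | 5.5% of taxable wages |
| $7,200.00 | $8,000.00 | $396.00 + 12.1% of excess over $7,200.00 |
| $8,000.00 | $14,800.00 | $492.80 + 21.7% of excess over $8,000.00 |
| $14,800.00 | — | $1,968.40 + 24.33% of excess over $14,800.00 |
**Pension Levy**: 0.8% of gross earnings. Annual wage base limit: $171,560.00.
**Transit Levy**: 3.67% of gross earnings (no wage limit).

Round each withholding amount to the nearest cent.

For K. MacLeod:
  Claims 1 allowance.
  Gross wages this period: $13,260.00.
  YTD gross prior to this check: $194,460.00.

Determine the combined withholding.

$1,895.18

Territorial Income Tax: taxable = $13,260.00 − 1×$1,040.00 = $12,220.00
  $492.80 + 21.7% × ($12,220.00 − $8,000.00) = $492.80 + 21.7% × $4,220.00 = $1,408.54
Pension Levy: YTD $194,460.00 ≥ cap $171,560.00 → $0.00
Transit Levy: 3.67% × $13,260.00 = $486.64
Total: $1,408.54 + $0.00 + $486.64 = $1,895.18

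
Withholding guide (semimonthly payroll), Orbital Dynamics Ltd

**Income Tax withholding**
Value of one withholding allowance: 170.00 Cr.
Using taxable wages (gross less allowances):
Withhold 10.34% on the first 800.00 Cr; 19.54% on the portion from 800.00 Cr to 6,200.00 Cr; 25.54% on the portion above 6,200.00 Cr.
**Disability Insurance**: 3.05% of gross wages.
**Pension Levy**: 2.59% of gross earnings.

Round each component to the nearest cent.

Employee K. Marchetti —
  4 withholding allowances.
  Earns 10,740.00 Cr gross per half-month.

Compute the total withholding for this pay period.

2,729.46 Cr

Income Tax: taxable = 10,740.00 Cr − 4×170.00 Cr = 10,060.00 Cr
  1,137.88 Cr + 25.54% × (10,060.00 Cr − 6,200.00 Cr) = 1,137.88 Cr + 25.54% × 3,860.00 Cr = 2,123.72 Cr
Disability Insurance: 3.05% × 10,740.00 Cr = 327.57 Cr
Pension Levy: 2.59% × 10,740.00 Cr = 278.17 Cr
Total: 2,123.72 Cr + 327.57 Cr + 278.17 Cr = 2,729.46 Cr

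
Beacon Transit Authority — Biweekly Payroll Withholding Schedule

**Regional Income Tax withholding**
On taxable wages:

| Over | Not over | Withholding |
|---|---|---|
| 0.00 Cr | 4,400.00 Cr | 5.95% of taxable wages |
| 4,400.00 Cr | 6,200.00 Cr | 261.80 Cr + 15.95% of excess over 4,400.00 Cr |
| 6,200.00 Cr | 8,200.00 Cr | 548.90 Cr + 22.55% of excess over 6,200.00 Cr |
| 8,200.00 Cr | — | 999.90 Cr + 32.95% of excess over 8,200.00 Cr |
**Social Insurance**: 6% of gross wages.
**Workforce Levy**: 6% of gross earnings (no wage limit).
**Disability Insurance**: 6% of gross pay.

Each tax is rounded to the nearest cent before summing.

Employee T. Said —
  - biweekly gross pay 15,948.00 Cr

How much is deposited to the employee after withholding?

9,524.49 Cr

Regional Income Tax: taxable = 15,948.00 Cr
  999.90 Cr + 32.95% × (15,948.00 Cr − 8,200.00 Cr) = 999.90 Cr + 32.95% × 7,748.00 Cr = 3,552.87 Cr
Social Insurance: 6% × 15,948.00 Cr = 956.88 Cr
Workforce Levy: 6% × 15,948.00 Cr = 956.88 Cr
Disability Insurance: 6% × 15,948.00 Cr = 956.88 Cr
Total withheld: 3,552.87 Cr + 956.88 Cr + 956.88 Cr + 956.88 Cr = 6,423.51 Cr
Net pay: 15,948.00 Cr − 6,423.51 Cr = 9,524.49 Cr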